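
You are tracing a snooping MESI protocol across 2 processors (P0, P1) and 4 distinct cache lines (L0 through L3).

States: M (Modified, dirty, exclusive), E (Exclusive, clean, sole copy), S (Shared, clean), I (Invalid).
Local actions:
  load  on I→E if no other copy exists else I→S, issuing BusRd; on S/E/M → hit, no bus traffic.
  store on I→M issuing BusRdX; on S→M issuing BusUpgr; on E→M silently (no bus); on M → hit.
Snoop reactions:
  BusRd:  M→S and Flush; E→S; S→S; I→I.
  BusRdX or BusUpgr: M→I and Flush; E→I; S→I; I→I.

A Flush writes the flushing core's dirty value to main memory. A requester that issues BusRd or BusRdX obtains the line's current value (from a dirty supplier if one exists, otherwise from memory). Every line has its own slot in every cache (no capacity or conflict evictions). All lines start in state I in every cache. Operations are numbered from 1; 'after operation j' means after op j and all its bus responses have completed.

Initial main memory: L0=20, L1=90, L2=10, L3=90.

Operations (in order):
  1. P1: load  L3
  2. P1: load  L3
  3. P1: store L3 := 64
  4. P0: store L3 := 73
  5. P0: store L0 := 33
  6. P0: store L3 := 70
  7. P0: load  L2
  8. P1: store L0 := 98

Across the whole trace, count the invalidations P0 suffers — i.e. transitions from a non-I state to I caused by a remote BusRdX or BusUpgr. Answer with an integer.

[1] P1: load  L3 | P0:I, P1:E(90) | bus: BusRd
[2] P1: load  L3 | P0:I, P1:E(90) | bus: none
[3] P1: store L3 := 64 | P0:I, P1:M(64) | bus: none
[4] P0: store L3 := 73 | P0:M(73), P1:I | bus: BusRdX,Flush
[5] P0: store L0 := 33 | P0:M(33), P1:I | bus: BusRdX
[6] P0: store L3 := 70 | P0:M(70), P1:I | bus: none
[7] P0: load  L2 | P0:E(10), P1:I | bus: BusRd
[8] P1: store L0 := 98 | P0:I, P1:M(98) | bus: BusRdX,Flush

invalidations = 1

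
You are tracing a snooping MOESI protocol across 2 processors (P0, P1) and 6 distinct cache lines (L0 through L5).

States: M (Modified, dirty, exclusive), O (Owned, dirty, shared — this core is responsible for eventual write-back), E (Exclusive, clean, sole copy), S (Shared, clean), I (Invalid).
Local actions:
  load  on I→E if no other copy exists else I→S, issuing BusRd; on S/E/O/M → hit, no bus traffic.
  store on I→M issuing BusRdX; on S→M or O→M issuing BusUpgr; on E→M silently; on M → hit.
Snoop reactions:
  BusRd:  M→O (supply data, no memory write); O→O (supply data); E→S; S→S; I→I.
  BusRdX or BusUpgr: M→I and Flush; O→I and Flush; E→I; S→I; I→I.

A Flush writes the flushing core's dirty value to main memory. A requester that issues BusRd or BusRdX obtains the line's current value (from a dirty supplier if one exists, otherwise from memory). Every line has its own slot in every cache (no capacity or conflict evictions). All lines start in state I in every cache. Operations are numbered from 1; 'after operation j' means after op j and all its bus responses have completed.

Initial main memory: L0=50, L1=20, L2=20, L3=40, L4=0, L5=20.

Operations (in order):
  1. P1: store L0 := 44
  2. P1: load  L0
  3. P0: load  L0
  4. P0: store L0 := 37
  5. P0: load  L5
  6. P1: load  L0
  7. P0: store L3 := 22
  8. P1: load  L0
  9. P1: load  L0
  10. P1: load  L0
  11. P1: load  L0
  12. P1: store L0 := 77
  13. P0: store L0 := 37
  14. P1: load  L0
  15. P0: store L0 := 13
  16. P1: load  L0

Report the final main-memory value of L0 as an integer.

memory[L0] = 77

1. P1: store L0 := 44  bus=[BusRdX]  L0: P0=I P1=M  mem[L0]=50
2. P1: load  L0  bus=[-]  L0: P0=I P1=M  mem[L0]=50
3. P0: load  L0  bus=[BusRd]  L0: P0=S P1=O  mem[L0]=50
4. P0: store L0 := 37  bus=[BusUpgr,Flush]  L0: P0=M P1=I  mem[L0]=44
5. P0: load  L5  bus=[BusRd]  L5: P0=E P1=I  mem[L5]=20
6. P1: load  L0  bus=[BusRd]  L0: P0=O P1=S  mem[L0]=44
7. P0: store L3 := 22  bus=[BusRdX]  L3: P0=M P1=I  mem[L3]=40
8. P1: load  L0  bus=[-]  L0: P0=O P1=S  mem[L0]=44
9. P1: load  L0  bus=[-]  L0: P0=O P1=S  mem[L0]=44
10. P1: load  L0  bus=[-]  L0: P0=O P1=S  mem[L0]=44
11. P1: load  L0  bus=[-]  L0: P0=O P1=S  mem[L0]=44
12. P1: store L0 := 77  bus=[BusUpgr,Flush]  L0: P0=I P1=M  mem[L0]=37
13. P0: store L0 := 37  bus=[BusRdX,Flush]  L0: P0=M P1=I  mem[L0]=77
14. P1: load  L0  bus=[BusRd]  L0: P0=O P1=S  mem[L0]=77
15. P0: store L0 := 13  bus=[BusUpgr]  L0: P0=M P1=I  mem[L0]=77
16. P1: load  L0  bus=[BusRd]  L0: P0=O P1=S  mem[L0]=77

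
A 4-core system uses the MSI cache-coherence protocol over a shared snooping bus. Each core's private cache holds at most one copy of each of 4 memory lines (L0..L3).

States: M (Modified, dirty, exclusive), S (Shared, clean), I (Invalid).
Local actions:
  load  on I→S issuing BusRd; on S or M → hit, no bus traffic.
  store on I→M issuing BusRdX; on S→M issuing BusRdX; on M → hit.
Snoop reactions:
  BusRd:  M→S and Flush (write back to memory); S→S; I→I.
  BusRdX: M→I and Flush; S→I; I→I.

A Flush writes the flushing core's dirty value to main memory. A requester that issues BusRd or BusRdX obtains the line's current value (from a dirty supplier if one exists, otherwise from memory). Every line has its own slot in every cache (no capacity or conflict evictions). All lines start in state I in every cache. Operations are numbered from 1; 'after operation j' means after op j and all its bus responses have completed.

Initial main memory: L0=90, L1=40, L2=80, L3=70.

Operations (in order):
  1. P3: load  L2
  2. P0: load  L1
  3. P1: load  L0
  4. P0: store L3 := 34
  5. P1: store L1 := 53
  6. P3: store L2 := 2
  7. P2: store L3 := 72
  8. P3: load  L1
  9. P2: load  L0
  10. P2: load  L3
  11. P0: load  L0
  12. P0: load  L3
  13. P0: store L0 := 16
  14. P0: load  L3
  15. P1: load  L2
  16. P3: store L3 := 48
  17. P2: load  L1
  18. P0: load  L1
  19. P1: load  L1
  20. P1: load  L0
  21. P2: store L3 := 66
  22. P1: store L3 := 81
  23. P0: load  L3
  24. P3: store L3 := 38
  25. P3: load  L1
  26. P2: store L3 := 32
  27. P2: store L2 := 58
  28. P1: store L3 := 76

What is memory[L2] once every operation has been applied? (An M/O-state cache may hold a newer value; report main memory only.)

1. P3: load  L2  bus=[BusRd]  L2: P0=I P1=I P2=I P3=S  mem[L2]=80
2. P0: load  L1  bus=[BusRd]  L1: P0=S P1=I P2=I P3=I  mem[L1]=40
3. P1: load  L0  bus=[BusRd]  L0: P0=I P1=S P2=I P3=I  mem[L0]=90
4. P0: store L3 := 34  bus=[BusRdX]  L3: P0=M P1=I P2=I P3=I  mem[L3]=70
5. P1: store L1 := 53  bus=[BusRdX]  L1: P0=I P1=M P2=I P3=I  mem[L1]=40
6. P3: store L2 := 2  bus=[BusRdX]  L2: P0=I P1=I P2=I P3=M  mem[L2]=80
7. P2: store L3 := 72  bus=[BusRdX,Flush]  L3: P0=I P1=I P2=M P3=I  mem[L3]=34
8. P3: load  L1  bus=[BusRd,Flush]  L1: P0=I P1=S P2=I P3=S  mem[L1]=53
9. P2: load  L0  bus=[BusRd]  L0: P0=I P1=S P2=S P3=I  mem[L0]=90
10. P2: load  L3  bus=[-]  L3: P0=I P1=I P2=M P3=I  mem[L3]=34
11. P0: load  L0  bus=[BusRd]  L0: P0=S P1=S P2=S P3=I  mem[L0]=90
12. P0: load  L3  bus=[BusRd,Flush]  L3: P0=S P1=I P2=S P3=I  mem[L3]=72
13. P0: store L0 := 16  bus=[BusRdX]  L0: P0=M P1=I P2=I P3=I  mem[L0]=90
14. P0: load  L3  bus=[-]  L3: P0=S P1=I P2=S P3=I  mem[L3]=72
15. P1: load  L2  bus=[BusRd,Flush]  L2: P0=I P1=S P2=I P3=S  mem[L2]=2
16. P3: store L3 := 48  bus=[BusRdX]  L3: P0=I P1=I P2=I P3=M  mem[L3]=72
17. P2: load  L1  bus=[BusRd]  L1: P0=I P1=S P2=S P3=S  mem[L1]=53
18. P0: load  L1  bus=[BusRd]  L1: P0=S P1=S P2=S P3=S  mem[L1]=53
19. P1: load  L1  bus=[-]  L1: P0=S P1=S P2=S P3=S  mem[L1]=53
20. P1: load  L0  bus=[BusRd,Flush]  L0: P0=S P1=S P2=I P3=I  mem[L0]=16
21. P2: store L3 := 66  bus=[BusRdX,Flush]  L3: P0=I P1=I P2=M P3=I  mem[L3]=48
22. P1: store L3 := 81  bus=[BusRdX,Flush]  L3: P0=I P1=M P2=I P3=I  mem[L3]=66
23. P0: load  L3  bus=[BusRd,Flush]  L3: P0=S P1=S P2=I P3=I  mem[L3]=81
24. P3: store L3 := 38  bus=[BusRdX]  L3: P0=I P1=I P2=I P3=M  mem[L3]=81
25. P3: load  L1  bus=[-]  L1: P0=S P1=S P2=S P3=S  mem[L1]=53
26. P2: store L3 := 32  bus=[BusRdX,Flush]  L3: P0=I P1=I P2=M P3=I  mem[L3]=38
27. P2: store L2 := 58  bus=[BusRdX]  L2: P0=I P1=I P2=M P3=I  mem[L2]=2
28. P1: store L3 := 76  bus=[BusRdX,Flush]  L3: P0=I P1=M P2=I P3=I  mem[L3]=32

memory[L2] = 2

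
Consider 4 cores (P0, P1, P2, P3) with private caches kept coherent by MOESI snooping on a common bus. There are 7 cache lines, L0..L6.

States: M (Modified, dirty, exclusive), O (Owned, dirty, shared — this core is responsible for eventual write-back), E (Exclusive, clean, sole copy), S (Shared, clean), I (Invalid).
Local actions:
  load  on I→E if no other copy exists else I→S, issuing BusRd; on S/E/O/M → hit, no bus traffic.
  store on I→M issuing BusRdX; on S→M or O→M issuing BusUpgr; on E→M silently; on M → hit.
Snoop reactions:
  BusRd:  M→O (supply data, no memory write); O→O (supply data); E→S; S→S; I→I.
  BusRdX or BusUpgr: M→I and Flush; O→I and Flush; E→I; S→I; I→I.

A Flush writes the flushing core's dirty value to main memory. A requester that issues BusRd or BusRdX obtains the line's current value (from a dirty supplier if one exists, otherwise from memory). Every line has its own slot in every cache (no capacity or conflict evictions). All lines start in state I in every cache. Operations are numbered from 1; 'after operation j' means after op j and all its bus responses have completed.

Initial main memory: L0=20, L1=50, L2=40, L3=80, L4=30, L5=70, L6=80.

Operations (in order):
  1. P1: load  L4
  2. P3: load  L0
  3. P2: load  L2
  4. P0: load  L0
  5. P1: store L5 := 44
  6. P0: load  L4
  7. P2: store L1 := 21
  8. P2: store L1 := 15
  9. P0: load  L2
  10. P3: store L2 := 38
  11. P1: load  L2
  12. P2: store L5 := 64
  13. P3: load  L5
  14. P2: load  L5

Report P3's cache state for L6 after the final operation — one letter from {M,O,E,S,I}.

  op1 P1: load  L4 → I/E/I/I on L4; bus BusRd; mem=30
  op2 P3: load  L0 → I/I/I/E on L0; bus BusRd; mem=20
  op3 P2: load  L2 → I/I/E/I on L2; bus BusRd; mem=40
  op4 P0: load  L0 → S/I/I/S on L0; bus BusRd; mem=20
  op5 P1: store L5 := 44 → I/M/I/I on L5; bus BusRdX; mem=70
  op6 P0: load  L4 → S/S/I/I on L4; bus BusRd; mem=30
  op7 P2: store L1 := 21 → I/I/M/I on L1; bus BusRdX; mem=50
  op8 P2: store L1 := 15 → I/I/M/I on L1; bus (none); mem=50
  op9 P0: load  L2 → S/I/S/I on L2; bus BusRd; mem=40
  op10 P3: store L2 := 38 → I/I/I/M on L2; bus BusRdX; mem=40
  op11 P1: load  L2 → I/S/I/O on L2; bus BusRd; mem=40
  op12 P2: store L5 := 64 → I/I/M/I on L5; bus BusRdX Flush; mem=44
  op13 P3: load  L5 → I/I/O/S on L5; bus BusRd; mem=44
  op14 P2: load  L5 → I/I/O/S on L5; bus (none); mem=44

state = I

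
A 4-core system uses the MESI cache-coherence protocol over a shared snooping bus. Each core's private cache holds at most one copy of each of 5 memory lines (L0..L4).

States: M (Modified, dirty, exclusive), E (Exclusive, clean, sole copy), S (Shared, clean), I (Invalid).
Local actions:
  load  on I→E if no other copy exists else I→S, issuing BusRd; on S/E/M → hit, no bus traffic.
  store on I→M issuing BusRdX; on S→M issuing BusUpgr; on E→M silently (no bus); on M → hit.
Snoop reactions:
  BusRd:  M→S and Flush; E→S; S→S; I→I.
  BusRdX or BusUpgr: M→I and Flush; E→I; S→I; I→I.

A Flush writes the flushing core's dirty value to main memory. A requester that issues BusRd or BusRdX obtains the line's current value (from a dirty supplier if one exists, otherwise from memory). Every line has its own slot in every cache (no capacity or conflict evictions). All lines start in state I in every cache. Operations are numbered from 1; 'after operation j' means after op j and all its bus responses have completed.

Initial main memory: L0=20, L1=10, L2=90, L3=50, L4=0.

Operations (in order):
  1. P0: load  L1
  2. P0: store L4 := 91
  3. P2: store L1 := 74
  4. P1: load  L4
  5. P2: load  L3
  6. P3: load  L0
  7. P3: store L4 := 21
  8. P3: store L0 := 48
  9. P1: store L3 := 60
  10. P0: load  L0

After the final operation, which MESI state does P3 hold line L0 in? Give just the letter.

state = S

1. P0: load  L1  bus=[BusRd]  L1: P0=E P1=I P2=I P3=I  mem[L1]=10
2. P0: store L4 := 91  bus=[BusRdX]  L4: P0=M P1=I P2=I P3=I  mem[L4]=0
3. P2: store L1 := 74  bus=[BusRdX]  L1: P0=I P1=I P2=M P3=I  mem[L1]=10
4. P1: load  L4  bus=[BusRd,Flush]  L4: P0=S P1=S P2=I P3=I  mem[L4]=91
5. P2: load  L3  bus=[BusRd]  L3: P0=I P1=I P2=E P3=I  mem[L3]=50
6. P3: load  L0  bus=[BusRd]  L0: P0=I P1=I P2=I P3=E  mem[L0]=20
7. P3: store L4 := 21  bus=[BusRdX]  L4: P0=I P1=I P2=I P3=M  mem[L4]=91
8. P3: store L0 := 48  bus=[-]  L0: P0=I P1=I P2=I P3=M  mem[L0]=20
9. P1: store L3 := 60  bus=[BusRdX]  L3: P0=I P1=M P2=I P3=I  mem[L3]=50
10. P0: load  L0  bus=[BusRd,Flush]  L0: P0=S P1=I P2=I P3=S  mem[L0]=48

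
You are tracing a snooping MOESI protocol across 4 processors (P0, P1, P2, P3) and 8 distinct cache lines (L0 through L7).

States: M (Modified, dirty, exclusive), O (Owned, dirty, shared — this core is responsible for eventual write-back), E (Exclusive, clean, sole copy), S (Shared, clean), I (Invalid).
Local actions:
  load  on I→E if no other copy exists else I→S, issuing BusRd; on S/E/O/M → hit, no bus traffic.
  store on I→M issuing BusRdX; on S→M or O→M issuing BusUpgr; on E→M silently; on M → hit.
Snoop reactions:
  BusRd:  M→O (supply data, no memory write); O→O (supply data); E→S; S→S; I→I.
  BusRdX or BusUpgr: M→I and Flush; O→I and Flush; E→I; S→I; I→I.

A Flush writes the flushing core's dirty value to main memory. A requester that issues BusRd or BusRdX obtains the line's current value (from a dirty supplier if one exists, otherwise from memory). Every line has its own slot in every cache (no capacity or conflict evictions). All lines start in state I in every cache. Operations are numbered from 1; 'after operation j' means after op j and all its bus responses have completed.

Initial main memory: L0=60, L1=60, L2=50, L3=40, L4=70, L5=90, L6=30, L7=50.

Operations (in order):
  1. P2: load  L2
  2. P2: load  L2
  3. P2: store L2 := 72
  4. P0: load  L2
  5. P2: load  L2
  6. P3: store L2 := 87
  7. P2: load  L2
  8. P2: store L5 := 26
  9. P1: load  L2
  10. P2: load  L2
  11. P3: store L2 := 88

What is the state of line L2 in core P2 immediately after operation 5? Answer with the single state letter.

state = O

1. P2: load  L2  bus=[BusRd]  L2: P0=I P1=I P2=E P3=I  mem[L2]=50
2. P2: load  L2  bus=[-]  L2: P0=I P1=I P2=E P3=I  mem[L2]=50
3. P2: store L2 := 72  bus=[-]  L2: P0=I P1=I P2=M P3=I  mem[L2]=50
4. P0: load  L2  bus=[BusRd]  L2: P0=S P1=I P2=O P3=I  mem[L2]=50
5. P2: load  L2  bus=[-]  L2: P0=S P1=I P2=O P3=I  mem[L2]=50
6. P3: store L2 := 87  bus=[BusRdX,Flush]  L2: P0=I P1=I P2=I P3=M  mem[L2]=72
7. P2: load  L2  bus=[BusRd]  L2: P0=I P1=I P2=S P3=O  mem[L2]=72
8. P2: store L5 := 26  bus=[BusRdX]  L5: P0=I P1=I P2=M P3=I  mem[L5]=90
9. P1: load  L2  bus=[BusRd]  L2: P0=I P1=S P2=S P3=O  mem[L2]=72
10. P2: load  L2  bus=[-]  L2: P0=I P1=S P2=S P3=O  mem[L2]=72
11. P3: store L2 := 88  bus=[BusUpgr]  L2: P0=I P1=I P2=I P3=M  mem[L2]=72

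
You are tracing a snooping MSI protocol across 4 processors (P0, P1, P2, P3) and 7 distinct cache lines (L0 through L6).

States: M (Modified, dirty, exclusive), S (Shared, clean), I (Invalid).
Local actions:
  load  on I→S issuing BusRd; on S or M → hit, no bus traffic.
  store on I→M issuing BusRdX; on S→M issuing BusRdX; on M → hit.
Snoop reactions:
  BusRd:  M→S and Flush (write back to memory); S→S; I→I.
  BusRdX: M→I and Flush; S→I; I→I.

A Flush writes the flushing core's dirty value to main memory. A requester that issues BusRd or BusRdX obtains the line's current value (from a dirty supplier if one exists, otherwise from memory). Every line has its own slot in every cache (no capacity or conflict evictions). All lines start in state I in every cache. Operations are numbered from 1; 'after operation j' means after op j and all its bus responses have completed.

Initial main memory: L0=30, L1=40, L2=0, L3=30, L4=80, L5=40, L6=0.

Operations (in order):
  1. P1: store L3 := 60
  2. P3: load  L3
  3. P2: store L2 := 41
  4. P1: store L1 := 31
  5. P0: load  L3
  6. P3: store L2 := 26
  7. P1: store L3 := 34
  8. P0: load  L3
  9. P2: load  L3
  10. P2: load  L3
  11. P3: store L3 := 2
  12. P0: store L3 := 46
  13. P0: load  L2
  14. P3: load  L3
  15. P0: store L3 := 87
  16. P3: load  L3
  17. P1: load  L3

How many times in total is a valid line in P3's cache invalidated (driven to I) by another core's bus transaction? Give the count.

invalidations = 3

[1] P1: store L3 := 60 | P0:I, P1:M(60), P2:I, P3:I | bus: BusRdX
[2] P3: load  L3 | P0:I, P1:S(60), P2:I, P3:S(60) | bus: BusRd,Flush
[3] P2: store L2 := 41 | P0:I, P1:I, P2:M(41), P3:I | bus: BusRdX
[4] P1: store L1 := 31 | P0:I, P1:M(31), P2:I, P3:I | bus: BusRdX
[5] P0: load  L3 | P0:S(60), P1:S(60), P2:I, P3:S(60) | bus: BusRd
[6] P3: store L2 := 26 | P0:I, P1:I, P2:I, P3:M(26) | bus: BusRdX,Flush
[7] P1: store L3 := 34 | P0:I, P1:M(34), P2:I, P3:I | bus: BusRdX
[8] P0: load  L3 | P0:S(34), P1:S(34), P2:I, P3:I | bus: BusRd,Flush
[9] P2: load  L3 | P0:S(34), P1:S(34), P2:S(34), P3:I | bus: BusRd
[10] P2: load  L3 | P0:S(34), P1:S(34), P2:S(34), P3:I | bus: none
[11] P3: store L3 := 2 | P0:I, P1:I, P2:I, P3:M(2) | bus: BusRdX
[12] P0: store L3 := 46 | P0:M(46), P1:I, P2:I, P3:I | bus: BusRdX,Flush
[13] P0: load  L2 | P0:S(26), P1:I, P2:I, P3:S(26) | bus: BusRd,Flush
[14] P3: load  L3 | P0:S(46), P1:I, P2:I, P3:S(46) | bus: BusRd,Flush
[15] P0: store L3 := 87 | P0:M(87), P1:I, P2:I, P3:I | bus: BusRdX
[16] P3: load  L3 | P0:S(87), P1:I, P2:I, P3:S(87) | bus: BusRd,Flush
[17] P1: load  L3 | P0:S(87), P1:S(87), P2:I, P3:S(87) | bus: BusRd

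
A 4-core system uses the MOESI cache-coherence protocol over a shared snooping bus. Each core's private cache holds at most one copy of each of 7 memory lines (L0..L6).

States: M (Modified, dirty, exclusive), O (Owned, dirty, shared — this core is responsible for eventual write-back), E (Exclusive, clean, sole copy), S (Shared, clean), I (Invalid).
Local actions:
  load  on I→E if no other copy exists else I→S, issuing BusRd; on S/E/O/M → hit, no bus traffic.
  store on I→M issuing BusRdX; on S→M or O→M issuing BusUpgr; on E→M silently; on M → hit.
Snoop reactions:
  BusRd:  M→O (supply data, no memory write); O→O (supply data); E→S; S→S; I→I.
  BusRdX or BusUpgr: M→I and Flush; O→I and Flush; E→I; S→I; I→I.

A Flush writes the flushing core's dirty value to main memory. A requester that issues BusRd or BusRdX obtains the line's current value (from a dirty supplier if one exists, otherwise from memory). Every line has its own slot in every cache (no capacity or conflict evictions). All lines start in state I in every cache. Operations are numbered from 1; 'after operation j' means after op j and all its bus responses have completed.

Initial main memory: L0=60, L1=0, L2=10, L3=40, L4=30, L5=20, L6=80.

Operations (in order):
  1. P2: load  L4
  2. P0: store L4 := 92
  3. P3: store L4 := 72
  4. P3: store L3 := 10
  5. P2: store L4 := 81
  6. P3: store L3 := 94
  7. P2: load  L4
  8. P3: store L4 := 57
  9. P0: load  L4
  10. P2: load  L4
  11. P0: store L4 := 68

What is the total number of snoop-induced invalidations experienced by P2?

step 1: P2: load  L4  ⟶  IIEI  (L4)  txn=BusRd  M[L4]=30
step 2: P0: store L4 := 92  ⟶  MIII  (L4)  txn=BusRdX  M[L4]=30
step 3: P3: store L4 := 72  ⟶  IIIM  (L4)  txn=BusRdX+Flush  M[L4]=92
step 4: P3: store L3 := 10  ⟶  IIIM  (L3)  txn=BusRdX  M[L3]=40
step 5: P2: store L4 := 81  ⟶  IIMI  (L4)  txn=BusRdX+Flush  M[L4]=72
step 6: P3: store L3 := 94  ⟶  IIIM  (L3)  txn=∅  M[L3]=40
step 7: P2: load  L4  ⟶  IIMI  (L4)  txn=∅  M[L4]=72
step 8: P3: store L4 := 57  ⟶  IIIM  (L4)  txn=BusRdX+Flush  M[L4]=81
step 9: P0: load  L4  ⟶  SIIO  (L4)  txn=BusRd  M[L4]=81
step 10: P2: load  L4  ⟶  SISO  (L4)  txn=BusRd  M[L4]=81
step 11: P0: store L4 := 68  ⟶  MIII  (L4)  txn=BusUpgr+Flush  M[L4]=57

invalidations = 3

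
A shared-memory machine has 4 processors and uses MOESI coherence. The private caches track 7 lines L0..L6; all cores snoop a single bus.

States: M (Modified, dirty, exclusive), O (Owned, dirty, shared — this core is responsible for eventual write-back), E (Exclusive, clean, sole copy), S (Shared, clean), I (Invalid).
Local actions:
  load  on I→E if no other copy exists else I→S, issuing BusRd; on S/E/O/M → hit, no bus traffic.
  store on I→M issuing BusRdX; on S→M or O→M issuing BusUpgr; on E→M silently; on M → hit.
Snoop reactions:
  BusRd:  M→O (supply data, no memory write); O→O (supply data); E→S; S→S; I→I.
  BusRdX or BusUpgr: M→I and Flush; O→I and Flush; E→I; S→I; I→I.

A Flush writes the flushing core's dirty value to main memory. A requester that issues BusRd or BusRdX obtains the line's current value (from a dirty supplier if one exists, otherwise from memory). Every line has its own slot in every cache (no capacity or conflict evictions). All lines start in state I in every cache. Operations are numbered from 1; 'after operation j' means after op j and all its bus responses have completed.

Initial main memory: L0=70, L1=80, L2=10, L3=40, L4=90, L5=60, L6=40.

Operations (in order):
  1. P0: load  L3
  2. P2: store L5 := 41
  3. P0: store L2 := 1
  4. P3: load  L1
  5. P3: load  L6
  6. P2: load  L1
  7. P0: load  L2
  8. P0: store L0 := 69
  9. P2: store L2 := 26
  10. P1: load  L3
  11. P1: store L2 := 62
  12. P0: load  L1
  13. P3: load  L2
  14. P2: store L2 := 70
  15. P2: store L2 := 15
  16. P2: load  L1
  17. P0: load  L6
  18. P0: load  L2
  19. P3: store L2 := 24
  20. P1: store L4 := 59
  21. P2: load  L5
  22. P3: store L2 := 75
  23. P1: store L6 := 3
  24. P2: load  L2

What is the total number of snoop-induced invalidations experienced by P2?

[1] P0: load  L3 | P0:E(40), P1:I, P2:I, P3:I | bus: BusRd
[2] P2: store L5 := 41 | P0:I, P1:I, P2:M(41), P3:I | bus: BusRdX
[3] P0: store L2 := 1 | P0:M(1), P1:I, P2:I, P3:I | bus: BusRdX
[4] P3: load  L1 | P0:I, P1:I, P2:I, P3:E(80) | bus: BusRd
[5] P3: load  L6 | P0:I, P1:I, P2:I, P3:E(40) | bus: BusRd
[6] P2: load  L1 | P0:I, P1:I, P2:S(80), P3:S(80) | bus: BusRd
[7] P0: load  L2 | P0:M(1), P1:I, P2:I, P3:I | bus: none
[8] P0: store L0 := 69 | P0:M(69), P1:I, P2:I, P3:I | bus: BusRdX
[9] P2: store L2 := 26 | P0:I, P1:I, P2:M(26), P3:I | bus: BusRdX,Flush
[10] P1: load  L3 | P0:S(40), P1:S(40), P2:I, P3:I | bus: BusRd
[11] P1: store L2 := 62 | P0:I, P1:M(62), P2:I, P3:I | bus: BusRdX,Flush
[12] P0: load  L1 | P0:S(80), P1:I, P2:S(80), P3:S(80) | bus: BusRd
[13] P3: load  L2 | P0:I, P1:O(62), P2:I, P3:S(62) | bus: BusRd
[14] P2: store L2 := 70 | P0:I, P1:I, P2:M(70), P3:I | bus: BusRdX,Flush
[15] P2: store L2 := 15 | P0:I, P1:I, P2:M(15), P3:I | bus: none
[16] P2: load  L1 | P0:S(80), P1:I, P2:S(80), P3:S(80) | bus: none
[17] P0: load  L6 | P0:S(40), P1:I, P2:I, P3:S(40) | bus: BusRd
[18] P0: load  L2 | P0:S(15), P1:I, P2:O(15), P3:I | bus: BusRd
[19] P3: store L2 := 24 | P0:I, P1:I, P2:I, P3:M(24) | bus: BusRdX,Flush
[20] P1: store L4 := 59 | P0:I, P1:M(59), P2:I, P3:I | bus: BusRdX
[21] P2: load  L5 | P0:I, P1:I, P2:M(41), P3:I | bus: none
[22] P3: store L2 := 75 | P0:I, P1:I, P2:I, P3:M(75) | bus: none
[23] P1: store L6 := 3 | P0:I, P1:M(3), P2:I, P3:I | bus: BusRdX
[24] P2: load  L2 | P0:I, P1:I, P2:S(75), P3:O(75) | bus: BusRd

invalidations = 2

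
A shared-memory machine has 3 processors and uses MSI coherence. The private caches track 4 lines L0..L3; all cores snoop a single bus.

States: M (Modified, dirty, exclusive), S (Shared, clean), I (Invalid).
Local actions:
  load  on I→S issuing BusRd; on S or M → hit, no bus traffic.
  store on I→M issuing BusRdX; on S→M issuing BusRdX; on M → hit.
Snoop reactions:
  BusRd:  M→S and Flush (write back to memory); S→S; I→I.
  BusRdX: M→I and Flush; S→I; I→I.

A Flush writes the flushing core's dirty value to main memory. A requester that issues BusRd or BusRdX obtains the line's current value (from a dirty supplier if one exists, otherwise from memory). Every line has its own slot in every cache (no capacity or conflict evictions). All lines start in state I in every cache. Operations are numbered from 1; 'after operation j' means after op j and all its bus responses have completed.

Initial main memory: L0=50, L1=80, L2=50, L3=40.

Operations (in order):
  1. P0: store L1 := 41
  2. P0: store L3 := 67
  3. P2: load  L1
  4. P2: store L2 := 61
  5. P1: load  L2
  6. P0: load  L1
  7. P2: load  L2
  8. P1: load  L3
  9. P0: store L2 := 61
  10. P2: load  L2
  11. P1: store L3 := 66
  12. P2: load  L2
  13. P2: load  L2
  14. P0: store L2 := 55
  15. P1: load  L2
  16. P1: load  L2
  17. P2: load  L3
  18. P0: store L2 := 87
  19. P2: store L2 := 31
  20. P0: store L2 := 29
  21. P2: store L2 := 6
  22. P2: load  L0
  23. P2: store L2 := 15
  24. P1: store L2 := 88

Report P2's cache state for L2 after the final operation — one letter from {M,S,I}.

state = I

step 1: P0: store L1 := 41  ⟶  MII  (L1)  txn=BusRdX  M[L1]=80
step 2: P0: store L3 := 67  ⟶  MII  (L3)  txn=BusRdX  M[L3]=40
step 3: P2: load  L1  ⟶  SIS  (L1)  txn=BusRd+Flush  M[L1]=41
step 4: P2: store L2 := 61  ⟶  IIM  (L2)  txn=BusRdX  M[L2]=50
step 5: P1: load  L2  ⟶  ISS  (L2)  txn=BusRd+Flush  M[L2]=61
step 6: P0: load  L1  ⟶  SIS  (L1)  txn=∅  M[L1]=41
step 7: P2: load  L2  ⟶  ISS  (L2)  txn=∅  M[L2]=61
step 8: P1: load  L3  ⟶  SSI  (L3)  txn=BusRd+Flush  M[L3]=67
step 9: P0: store L2 := 61  ⟶  MII  (L2)  txn=BusRdX  M[L2]=61
step 10: P2: load  L2  ⟶  SIS  (L2)  txn=BusRd+Flush  M[L2]=61
step 11: P1: store L3 := 66  ⟶  IMI  (L3)  txn=BusRdX  M[L3]=67
step 12: P2: load  L2  ⟶  SIS  (L2)  txn=∅  M[L2]=61
step 13: P2: load  L2  ⟶  SIS  (L2)  txn=∅  M[L2]=61
step 14: P0: store L2 := 55  ⟶  MII  (L2)  txn=BusRdX  M[L2]=61
step 15: P1: load  L2  ⟶  SSI  (L2)  txn=BusRd+Flush  M[L2]=55
step 16: P1: load  L2  ⟶  SSI  (L2)  txn=∅  M[L2]=55
step 17: P2: load  L3  ⟶  ISS  (L3)  txn=BusRd+Flush  M[L3]=66
step 18: P0: store L2 := 87  ⟶  MII  (L2)  txn=BusRdX  M[L2]=55
step 19: P2: store L2 := 31  ⟶  IIM  (L2)  txn=BusRdX+Flush  M[L2]=87
step 20: P0: store L2 := 29  ⟶  MII  (L2)  txn=BusRdX+Flush  M[L2]=31
step 21: P2: store L2 := 6  ⟶  IIM  (L2)  txn=BusRdX+Flush  M[L2]=29
step 22: P2: load  L0  ⟶  IIS  (L0)  txn=BusRd  M[L0]=50
step 23: P2: store L2 := 15  ⟶  IIM  (L2)  txn=∅  M[L2]=29
step 24: P1: store L2 := 88  ⟶  IMI  (L2)  txn=BusRdX+Flush  M[L2]=15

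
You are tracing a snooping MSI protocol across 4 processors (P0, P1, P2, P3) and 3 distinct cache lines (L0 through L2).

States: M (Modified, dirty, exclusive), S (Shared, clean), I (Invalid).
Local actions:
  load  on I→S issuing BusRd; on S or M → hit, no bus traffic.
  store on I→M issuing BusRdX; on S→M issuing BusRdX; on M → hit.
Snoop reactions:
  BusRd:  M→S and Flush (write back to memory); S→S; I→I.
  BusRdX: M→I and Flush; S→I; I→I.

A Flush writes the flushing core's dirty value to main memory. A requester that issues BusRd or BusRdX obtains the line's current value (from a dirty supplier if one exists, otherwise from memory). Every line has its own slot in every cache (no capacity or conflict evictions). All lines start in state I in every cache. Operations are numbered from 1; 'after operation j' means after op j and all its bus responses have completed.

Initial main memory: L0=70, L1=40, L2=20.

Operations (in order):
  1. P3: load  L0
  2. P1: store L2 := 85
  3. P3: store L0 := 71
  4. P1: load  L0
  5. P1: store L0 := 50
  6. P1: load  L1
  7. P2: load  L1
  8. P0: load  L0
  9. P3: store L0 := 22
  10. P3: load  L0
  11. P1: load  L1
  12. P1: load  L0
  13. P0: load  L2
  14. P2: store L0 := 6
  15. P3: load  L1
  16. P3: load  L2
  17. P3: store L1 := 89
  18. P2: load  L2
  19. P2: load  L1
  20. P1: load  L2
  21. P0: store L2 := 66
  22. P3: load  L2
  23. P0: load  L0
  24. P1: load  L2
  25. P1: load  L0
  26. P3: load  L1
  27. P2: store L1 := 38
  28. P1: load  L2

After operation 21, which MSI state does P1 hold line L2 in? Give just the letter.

state = I

1. P3: load  L0  bus=[BusRd]  L0: P0=I P1=I P2=I P3=S  mem[L0]=70
2. P1: store L2 := 85  bus=[BusRdX]  L2: P0=I P1=M P2=I P3=I  mem[L2]=20
3. P3: store L0 := 71  bus=[BusRdX]  L0: P0=I P1=I P2=I P3=M  mem[L0]=70
4. P1: load  L0  bus=[BusRd,Flush]  L0: P0=I P1=S P2=I P3=S  mem[L0]=71
5. P1: store L0 := 50  bus=[BusRdX]  L0: P0=I P1=M P2=I P3=I  mem[L0]=71
6. P1: load  L1  bus=[BusRd]  L1: P0=I P1=S P2=I P3=I  mem[L1]=40
7. P2: load  L1  bus=[BusRd]  L1: P0=I P1=S P2=S P3=I  mem[L1]=40
8. P0: load  L0  bus=[BusRd,Flush]  L0: P0=S P1=S P2=I P3=I  mem[L0]=50
9. P3: store L0 := 22  bus=[BusRdX]  L0: P0=I P1=I P2=I P3=M  mem[L0]=50
10. P3: load  L0  bus=[-]  L0: P0=I P1=I P2=I P3=M  mem[L0]=50
11. P1: load  L1  bus=[-]  L1: P0=I P1=S P2=S P3=I  mem[L1]=40
12. P1: load  L0  bus=[BusRd,Flush]  L0: P0=I P1=S P2=I P3=S  mem[L0]=22
13. P0: load  L2  bus=[BusRd,Flush]  L2: P0=S P1=S P2=I P3=I  mem[L2]=85
14. P2: store L0 := 6  bus=[BusRdX]  L0: P0=I P1=I P2=M P3=I  mem[L0]=22
15. P3: load  L1  bus=[BusRd]  L1: P0=I P1=S P2=S P3=S  mem[L1]=40
16. P3: load  L2  bus=[BusRd]  L2: P0=S P1=S P2=I P3=S  mem[L2]=85
17. P3: store L1 := 89  bus=[BusRdX]  L1: P0=I P1=I P2=I P3=M  mem[L1]=40
18. P2: load  L2  bus=[BusRd]  L2: P0=S P1=S P2=S P3=S  mem[L2]=85
19. P2: load  L1  bus=[BusRd,Flush]  L1: P0=I P1=I P2=S P3=S  mem[L1]=89
20. P1: load  L2  bus=[-]  L2: P0=S P1=S P2=S P3=S  mem[L2]=85
21. P0: store L2 := 66  bus=[BusRdX]  L2: P0=M P1=I P2=I P3=I  mem[L2]=85
22. P3: load  L2  bus=[BusRd,Flush]  L2: P0=S P1=I P2=I P3=S  mem[L2]=66
23. P0: load  L0  bus=[BusRd,Flush]  L0: P0=S P1=I P2=S P3=I  mem[L0]=6
24. P1: load  L2  bus=[BusRd]  L2: P0=S P1=S P2=I P3=S  mem[L2]=66
25. P1: load  L0  bus=[BusRd]  L0: P0=S P1=S P2=S P3=I  mem[L0]=6
26. P3: load  L1  bus=[-]  L1: P0=I P1=I P2=S P3=S  mem[L1]=89
27. P2: store L1 := 38  bus=[BusRdX]  L1: P0=I P1=I P2=M P3=I  mem[L1]=89
28. P1: load  L2  bus=[-]  L2: P0=S P1=S P2=I P3=S  mem[L2]=66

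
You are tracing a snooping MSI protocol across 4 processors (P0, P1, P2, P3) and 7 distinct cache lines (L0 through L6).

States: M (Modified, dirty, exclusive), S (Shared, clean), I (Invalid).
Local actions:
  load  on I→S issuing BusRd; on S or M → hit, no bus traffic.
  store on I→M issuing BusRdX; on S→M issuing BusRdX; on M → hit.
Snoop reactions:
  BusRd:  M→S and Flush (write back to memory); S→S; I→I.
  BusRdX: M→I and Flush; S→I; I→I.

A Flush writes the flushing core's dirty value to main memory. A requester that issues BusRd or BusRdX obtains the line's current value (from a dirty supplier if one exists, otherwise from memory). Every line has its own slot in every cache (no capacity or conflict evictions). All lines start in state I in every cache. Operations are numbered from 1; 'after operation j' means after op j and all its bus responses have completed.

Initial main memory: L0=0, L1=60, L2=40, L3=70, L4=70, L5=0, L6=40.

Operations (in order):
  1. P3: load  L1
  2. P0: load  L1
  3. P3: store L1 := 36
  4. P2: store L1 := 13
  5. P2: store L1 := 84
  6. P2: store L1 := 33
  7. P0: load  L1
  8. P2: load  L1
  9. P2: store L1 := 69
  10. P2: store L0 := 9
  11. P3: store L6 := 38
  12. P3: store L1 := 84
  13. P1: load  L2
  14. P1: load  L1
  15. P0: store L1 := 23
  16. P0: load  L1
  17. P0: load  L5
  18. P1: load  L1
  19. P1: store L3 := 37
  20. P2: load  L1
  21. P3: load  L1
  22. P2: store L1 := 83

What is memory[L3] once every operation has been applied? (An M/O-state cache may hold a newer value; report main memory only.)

[1] P3: load  L1 | P0:I, P1:I, P2:I, P3:S(60) | bus: BusRd
[2] P0: load  L1 | P0:S(60), P1:I, P2:I, P3:S(60) | bus: BusRd
[3] P3: store L1 := 36 | P0:I, P1:I, P2:I, P3:M(36) | bus: BusRdX
[4] P2: store L1 := 13 | P0:I, P1:I, P2:M(13), P3:I | bus: BusRdX,Flush
[5] P2: store L1 := 84 | P0:I, P1:I, P2:M(84), P3:I | bus: none
[6] P2: store L1 := 33 | P0:I, P1:I, P2:M(33), P3:I | bus: none
[7] P0: load  L1 | P0:S(33), P1:I, P2:S(33), P3:I | bus: BusRd,Flush
[8] P2: load  L1 | P0:S(33), P1:I, P2:S(33), P3:I | bus: none
[9] P2: store L1 := 69 | P0:I, P1:I, P2:M(69), P3:I | bus: BusRdX
[10] P2: store L0 := 9 | P0:I, P1:I, P2:M(9), P3:I | bus: BusRdX
[11] P3: store L6 := 38 | P0:I, P1:I, P2:I, P3:M(38) | bus: BusRdX
[12] P3: store L1 := 84 | P0:I, P1:I, P2:I, P3:M(84) | bus: BusRdX,Flush
[13] P1: load  L2 | P0:I, P1:S(40), P2:I, P3:I | bus: BusRd
[14] P1: load  L1 | P0:I, P1:S(84), P2:I, P3:S(84) | bus: BusRd,Flush
[15] P0: store L1 := 23 | P0:M(23), P1:I, P2:I, P3:I | bus: BusRdX
[16] P0: load  L1 | P0:M(23), P1:I, P2:I, P3:I | bus: none
[17] P0: load  L5 | P0:S(0), P1:I, P2:I, P3:I | bus: BusRd
[18] P1: load  L1 | P0:S(23), P1:S(23), P2:I, P3:I | bus: BusRd,Flush
[19] P1: store L3 := 37 | P0:I, P1:M(37), P2:I, P3:I | bus: BusRdX
[20] P2: load  L1 | P0:S(23), P1:S(23), P2:S(23), P3:I | bus: BusRd
[21] P3: load  L1 | P0:S(23), P1:S(23), P2:S(23), P3:S(23) | bus: BusRd
[22] P2: store L1 := 83 | P0:I, P1:I, P2:M(83), P3:I | bus: BusRdX

memory[L3] = 70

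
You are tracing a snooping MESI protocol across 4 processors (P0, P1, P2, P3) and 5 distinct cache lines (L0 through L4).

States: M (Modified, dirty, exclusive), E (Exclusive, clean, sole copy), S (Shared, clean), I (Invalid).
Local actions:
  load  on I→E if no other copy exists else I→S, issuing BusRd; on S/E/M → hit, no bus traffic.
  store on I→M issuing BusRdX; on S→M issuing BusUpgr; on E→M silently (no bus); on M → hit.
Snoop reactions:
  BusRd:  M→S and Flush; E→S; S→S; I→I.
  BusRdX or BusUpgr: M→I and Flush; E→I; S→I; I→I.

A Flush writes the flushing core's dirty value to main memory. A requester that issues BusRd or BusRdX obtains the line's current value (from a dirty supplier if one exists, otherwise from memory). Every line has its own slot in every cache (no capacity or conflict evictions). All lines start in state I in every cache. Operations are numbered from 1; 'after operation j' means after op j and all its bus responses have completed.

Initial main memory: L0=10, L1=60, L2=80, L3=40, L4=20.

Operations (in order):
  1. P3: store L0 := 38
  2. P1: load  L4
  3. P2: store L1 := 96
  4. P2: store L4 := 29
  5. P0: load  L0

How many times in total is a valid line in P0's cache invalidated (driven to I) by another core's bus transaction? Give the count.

  op1 P3: store L0 := 38 → I/I/I/M on L0; bus BusRdX; mem=10
  op2 P1: load  L4 → I/E/I/I on L4; bus BusRd; mem=20
  op3 P2: store L1 := 96 → I/I/M/I on L1; bus BusRdX; mem=60
  op4 P2: store L4 := 29 → I/I/M/I on L4; bus BusRdX; mem=20
  op5 P0: load  L0 → S/I/I/S on L0; bus BusRd Flush; mem=38

invalidations = 0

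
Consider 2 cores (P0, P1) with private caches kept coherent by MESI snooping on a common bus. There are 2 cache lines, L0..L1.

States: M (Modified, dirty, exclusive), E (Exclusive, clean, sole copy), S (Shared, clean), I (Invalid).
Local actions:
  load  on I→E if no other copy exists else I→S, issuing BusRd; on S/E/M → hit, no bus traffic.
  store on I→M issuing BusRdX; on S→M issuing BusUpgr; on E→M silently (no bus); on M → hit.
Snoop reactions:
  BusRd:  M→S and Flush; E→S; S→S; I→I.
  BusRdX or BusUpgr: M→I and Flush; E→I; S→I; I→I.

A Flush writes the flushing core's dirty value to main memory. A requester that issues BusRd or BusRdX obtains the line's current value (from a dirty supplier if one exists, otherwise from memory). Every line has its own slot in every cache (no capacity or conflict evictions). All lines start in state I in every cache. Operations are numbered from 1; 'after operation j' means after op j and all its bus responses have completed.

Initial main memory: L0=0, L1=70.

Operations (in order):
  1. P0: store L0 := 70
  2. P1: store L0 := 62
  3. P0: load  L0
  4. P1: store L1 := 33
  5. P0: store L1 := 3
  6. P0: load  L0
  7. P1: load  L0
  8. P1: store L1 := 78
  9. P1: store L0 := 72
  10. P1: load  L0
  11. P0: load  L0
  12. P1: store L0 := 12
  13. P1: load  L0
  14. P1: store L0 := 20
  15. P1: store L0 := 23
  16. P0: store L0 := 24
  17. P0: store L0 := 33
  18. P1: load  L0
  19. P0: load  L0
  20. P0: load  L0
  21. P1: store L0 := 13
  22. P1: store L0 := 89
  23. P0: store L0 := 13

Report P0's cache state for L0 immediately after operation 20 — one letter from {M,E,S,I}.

[1] P0: store L0 := 70 | P0:M(70), P1:I | bus: BusRdX
[2] P1: store L0 := 62 | P0:I, P1:M(62) | bus: BusRdX,Flush
[3] P0: load  L0 | P0:S(62), P1:S(62) | bus: BusRd,Flush
[4] P1: store L1 := 33 | P0:I, P1:M(33) | bus: BusRdX
[5] P0: store L1 := 3 | P0:M(3), P1:I | bus: BusRdX,Flush
[6] P0: load  L0 | P0:S(62), P1:S(62) | bus: none
[7] P1: load  L0 | P0:S(62), P1:S(62) | bus: none
[8] P1: store L1 := 78 | P0:I, P1:M(78) | bus: BusRdX,Flush
[9] P1: store L0 := 72 | P0:I, P1:M(72) | bus: BusUpgr
[10] P1: load  L0 | P0:I, P1:M(72) | bus: none
[11] P0: load  L0 | P0:S(72), P1:S(72) | bus: BusRd,Flush
[12] P1: store L0 := 12 | P0:I, P1:M(12) | bus: BusUpgr
[13] P1: load  L0 | P0:I, P1:M(12) | bus: none
[14] P1: store L0 := 20 | P0:I, P1:M(20) | bus: none
[15] P1: store L0 := 23 | P0:I, P1:M(23) | bus: none
[16] P0: store L0 := 24 | P0:M(24), P1:I | bus: BusRdX,Flush
[17] P0: store L0 := 33 | P0:M(33), P1:I | bus: none
[18] P1: load  L0 | P0:S(33), P1:S(33) | bus: BusRd,Flush
[19] P0: load  L0 | P0:S(33), P1:S(33) | bus: none
[20] P0: load  L0 | P0:S(33), P1:S(33) | bus: none
[21] P1: store L0 := 13 | P0:I, P1:M(13) | bus: BusUpgr
[22] P1: store L0 := 89 | P0:I, P1:M(89) | bus: none
[23] P0: store L0 := 13 | P0:M(13), P1:I | bus: BusRdX,Flush

state = S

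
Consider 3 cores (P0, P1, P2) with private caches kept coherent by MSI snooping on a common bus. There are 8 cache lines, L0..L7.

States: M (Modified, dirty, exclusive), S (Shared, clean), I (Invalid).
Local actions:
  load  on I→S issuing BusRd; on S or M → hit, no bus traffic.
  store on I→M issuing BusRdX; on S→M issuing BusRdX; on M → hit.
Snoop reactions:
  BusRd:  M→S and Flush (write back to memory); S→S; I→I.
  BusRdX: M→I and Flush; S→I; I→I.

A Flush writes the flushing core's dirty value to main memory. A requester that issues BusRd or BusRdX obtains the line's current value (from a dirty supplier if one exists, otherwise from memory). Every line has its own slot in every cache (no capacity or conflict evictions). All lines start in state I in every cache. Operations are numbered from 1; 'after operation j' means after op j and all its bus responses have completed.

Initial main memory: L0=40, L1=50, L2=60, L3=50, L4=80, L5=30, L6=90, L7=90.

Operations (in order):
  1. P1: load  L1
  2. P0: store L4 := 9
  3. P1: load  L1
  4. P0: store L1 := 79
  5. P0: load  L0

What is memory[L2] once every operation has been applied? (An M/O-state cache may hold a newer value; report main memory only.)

1. P1: load  L1  bus=[BusRd]  L1: P0=I P1=S P2=I  mem[L1]=50
2. P0: store L4 := 9  bus=[BusRdX]  L4: P0=M P1=I P2=I  mem[L4]=80
3. P1: load  L1  bus=[-]  L1: P0=I P1=S P2=I  mem[L1]=50
4. P0: store L1 := 79  bus=[BusRdX]  L1: P0=M P1=I P2=I  mem[L1]=50
5. P0: load  L0  bus=[BusRd]  L0: P0=S P1=I P2=I  mem[L0]=40

memory[L2] = 60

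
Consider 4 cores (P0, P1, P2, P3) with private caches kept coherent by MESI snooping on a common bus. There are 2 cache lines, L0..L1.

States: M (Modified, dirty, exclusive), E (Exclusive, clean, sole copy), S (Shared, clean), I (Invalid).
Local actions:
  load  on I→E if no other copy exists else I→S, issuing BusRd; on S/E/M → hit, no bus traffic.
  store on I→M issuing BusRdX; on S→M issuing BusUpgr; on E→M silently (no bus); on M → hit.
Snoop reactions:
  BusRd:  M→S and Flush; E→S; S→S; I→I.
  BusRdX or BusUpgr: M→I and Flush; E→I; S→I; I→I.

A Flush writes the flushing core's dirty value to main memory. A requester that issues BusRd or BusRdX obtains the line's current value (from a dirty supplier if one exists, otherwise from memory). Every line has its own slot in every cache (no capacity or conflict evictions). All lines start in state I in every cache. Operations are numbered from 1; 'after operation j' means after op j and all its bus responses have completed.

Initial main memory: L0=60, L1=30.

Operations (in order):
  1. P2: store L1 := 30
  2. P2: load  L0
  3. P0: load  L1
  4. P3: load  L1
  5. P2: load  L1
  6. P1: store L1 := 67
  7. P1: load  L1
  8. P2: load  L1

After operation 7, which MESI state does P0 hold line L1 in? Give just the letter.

[1] P2: store L1 := 30 | P0:I, P1:I, P2:M(30), P3:I | bus: BusRdX
[2] P2: load  L0 | P0:I, P1:I, P2:E(60), P3:I | bus: BusRd
[3] P0: load  L1 | P0:S(30), P1:I, P2:S(30), P3:I | bus: BusRd,Flush
[4] P3: load  L1 | P0:S(30), P1:I, P2:S(30), P3:S(30) | bus: BusRd
[5] P2: load  L1 | P0:S(30), P1:I, P2:S(30), P3:S(30) | bus: none
[6] P1: store L1 := 67 | P0:I, P1:M(67), P2:I, P3:I | bus: BusRdX
[7] P1: load  L1 | P0:I, P1:M(67), P2:I, P3:I | bus: none
[8] P2: load  L1 | P0:I, P1:S(67), P2:S(67), P3:I | bus: BusRd,Flush

state = I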